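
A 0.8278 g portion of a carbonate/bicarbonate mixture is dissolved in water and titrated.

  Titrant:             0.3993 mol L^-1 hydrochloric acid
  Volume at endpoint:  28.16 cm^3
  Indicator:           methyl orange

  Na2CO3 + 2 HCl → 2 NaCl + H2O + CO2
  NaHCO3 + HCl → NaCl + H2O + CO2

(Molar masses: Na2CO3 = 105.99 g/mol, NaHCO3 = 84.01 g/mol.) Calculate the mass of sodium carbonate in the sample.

n(HCl) = 0.02816 × 0.3993 = 0.01124 mol
Let x = n(Na2CO3), y = n(NaHCO3).
Titrant: 2x + 1y = 0.01124;  mass: 105.99x + 84.01y = 0.8278
Solving, x = 1.883 × 10^-3 mol, y = 7.477 × 10^-3 mol
mass of Na2CO3 = 1.883 × 10^-3 × 105.99 = 0.1996 g

0.1996 g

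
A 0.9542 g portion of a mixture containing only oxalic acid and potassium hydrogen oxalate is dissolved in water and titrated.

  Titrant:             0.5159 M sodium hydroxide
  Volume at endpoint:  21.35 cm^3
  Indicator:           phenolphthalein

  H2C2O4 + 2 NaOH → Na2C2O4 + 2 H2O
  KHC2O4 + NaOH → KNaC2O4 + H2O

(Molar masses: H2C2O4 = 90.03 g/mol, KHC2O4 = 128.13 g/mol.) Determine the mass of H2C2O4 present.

n(NaOH) = 0.02135 × 0.5159 = 0.01101 mol
Let x = n(H2C2O4), y = n(KHC2O4).
Titrant: 2x + 1y = 0.01101;  mass: 90.03x + 128.13y = 0.9542
Solving, x = 2.750 × 10^-3 mol, y = 5.515 × 10^-3 mol
mass of H2C2O4 = 2.750 × 10^-3 × 90.03 = 0.2476 g

0.2476 g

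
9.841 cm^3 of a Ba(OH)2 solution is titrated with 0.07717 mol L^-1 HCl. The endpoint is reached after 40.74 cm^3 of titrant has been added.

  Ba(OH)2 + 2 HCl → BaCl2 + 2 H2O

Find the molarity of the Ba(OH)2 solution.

n(HCl) = 0.04074 L × 0.07717 mol/L = 3.144 × 10^-3 mol
From the 1:2 mole ratio, n(Ba(OH)2) = 1/2 × 3.144 × 10^-3 = 1.572 × 10^-3 mol
[Ba(OH)2] = 1.572 × 10^-3 mol / 0.009841 L = 0.1597 mol/L

0.1597 mol/L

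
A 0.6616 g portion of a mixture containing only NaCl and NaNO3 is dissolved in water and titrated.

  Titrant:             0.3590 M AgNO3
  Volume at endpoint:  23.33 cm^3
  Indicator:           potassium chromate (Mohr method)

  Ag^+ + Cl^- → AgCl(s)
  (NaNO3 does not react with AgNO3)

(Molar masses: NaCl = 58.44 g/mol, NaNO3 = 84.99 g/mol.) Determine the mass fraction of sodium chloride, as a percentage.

73.98 %

n(AgNO3) = 0.02333 × 0.3590 = 8.375 × 10^-3 mol
Let x = n(NaCl), y = n(NaNO3).
Titrant: 1x = 8.375 × 10^-3;  mass: 58.44x + 84.99y = 0.6616
Solving, x = 8.375 × 10^-3 mol, y = 2.025 × 10^-3 mol
mass of NaCl = 8.375 × 10^-3 × 58.44 = 0.4895 g
% NaCl = 0.4895 / 0.6616 × 100 = 73.98 %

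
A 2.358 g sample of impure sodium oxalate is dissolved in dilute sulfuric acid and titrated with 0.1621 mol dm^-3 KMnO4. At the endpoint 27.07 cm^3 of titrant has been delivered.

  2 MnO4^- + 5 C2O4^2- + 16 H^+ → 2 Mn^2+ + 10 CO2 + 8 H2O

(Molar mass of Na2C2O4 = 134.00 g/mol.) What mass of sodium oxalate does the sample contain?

n(KMnO4) = 0.02707 L × 0.1621 mol/L = 4.388 × 10^-3 mol
From the 5:2 ratio, n(Na2C2O4) = 5/2 × 4.388 × 10^-3 = 0.01097 mol
mass of Na2C2O4 = 0.01097 × 134.00 g/mol = 1.470 g

1.470 g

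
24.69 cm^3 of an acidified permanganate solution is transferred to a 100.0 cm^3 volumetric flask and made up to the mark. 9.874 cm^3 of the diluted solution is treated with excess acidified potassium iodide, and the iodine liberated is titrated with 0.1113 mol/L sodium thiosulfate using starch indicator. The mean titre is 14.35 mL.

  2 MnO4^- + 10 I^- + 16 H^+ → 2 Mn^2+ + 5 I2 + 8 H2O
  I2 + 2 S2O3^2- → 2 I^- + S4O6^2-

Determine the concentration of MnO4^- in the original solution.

n(S2O3^2-) = 0.01435 × 0.1113 = 1.597 × 10^-3 mol
n(I2) = n(S2O3^2-)/2 = 7.986 × 10^-4 mol
From the 2:5 ratio, n(MnO4^-) in the aliquot = 2/5 × 7.986 × 10^-4 = 3.194 × 10^-4 mol
[MnO4^-]_dilute = 3.194 × 10^-4 / 0.009874 = 0.03235 mol/L
[MnO4^-]_original = 0.03235 × 100.0/24.69 = 0.1310 mol/L

0.1310 mol/L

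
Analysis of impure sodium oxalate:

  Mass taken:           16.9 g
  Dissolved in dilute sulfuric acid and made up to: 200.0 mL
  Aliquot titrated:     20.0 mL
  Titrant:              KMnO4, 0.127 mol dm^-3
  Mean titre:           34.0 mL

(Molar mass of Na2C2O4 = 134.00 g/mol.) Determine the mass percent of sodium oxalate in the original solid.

2 MnO4^- + 5 C2O4^2- + 16 H^+ → 2 Mn^2+ + 10 CO2 + 8 H2O
n(KMnO4) per titration = 0.0340 × 0.127 = 4.32 × 10^-3 mol
From the 5:2 ratio, n(Na2C2O4) in each aliquot = 5/2 × 4.32 × 10^-3 = 0.0108 mol
n(Na2C2O4) in the whole flask = 0.0108 × 200.0/20.0 = 0.108 mol
mass of Na2C2O4 = 0.108 × 134.00 = 14.5 g
% Na2C2O4 = 14.5 / 16.9 × 100 = 85.6 %

85.6 %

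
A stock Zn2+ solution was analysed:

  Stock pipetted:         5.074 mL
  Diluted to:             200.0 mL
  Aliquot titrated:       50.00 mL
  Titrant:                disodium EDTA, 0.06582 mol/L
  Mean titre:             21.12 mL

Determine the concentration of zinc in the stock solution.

1.096 mol/L

Zn^2+ + EDTA^4- → [Zn(EDTA)]^2-
n(EDTA) = 0.02112 × 0.06582 = 1.390 × 10^-3 mol
n(Zn2+) in the aliquot = 1.390 × 10^-3 mol (1:1 ratio)
[Zn2+]_dilute = 1.390 × 10^-3 / 0.05000 = 0.02780 mol/L
Dilution factor = 200.0 / 5.074 = 39.42
[Zn2+]_stock = 0.02780 × 39.42 = 1.096 mol/L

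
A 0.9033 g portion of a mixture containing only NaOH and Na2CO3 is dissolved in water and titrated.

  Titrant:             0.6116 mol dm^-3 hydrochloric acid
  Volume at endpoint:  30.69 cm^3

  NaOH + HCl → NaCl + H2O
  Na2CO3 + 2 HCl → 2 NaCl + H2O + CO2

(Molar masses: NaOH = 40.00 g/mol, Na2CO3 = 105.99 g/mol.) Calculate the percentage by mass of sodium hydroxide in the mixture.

31.15 %

n(HCl) = 0.03069 × 0.6116 = 0.01877 mol
Let x = n(NaOH), y = n(Na2CO3).
Titrant: 1x + 2y = 0.01877;  mass: 40.00x + 105.99y = 0.9033
Solving, x = 7.035 × 10^-3 mol, y = 5.868 × 10^-3 mol
mass of NaOH = 7.035 × 10^-3 × 40.00 = 0.2814 g
% NaOH = 0.2814 / 0.9033 × 100 = 31.15 %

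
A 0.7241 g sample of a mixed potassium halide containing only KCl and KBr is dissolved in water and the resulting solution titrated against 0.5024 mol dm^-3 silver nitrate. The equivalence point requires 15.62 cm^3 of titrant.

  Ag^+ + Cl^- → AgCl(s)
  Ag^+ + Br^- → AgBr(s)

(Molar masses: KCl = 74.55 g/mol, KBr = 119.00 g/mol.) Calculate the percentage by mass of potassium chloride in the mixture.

n(AgNO3) = 0.01562 × 0.5024 = 7.847 × 10^-3 mol
Let x = n(KCl), y = n(KBr).
Titrant: 1x + 1y = 7.847 × 10^-3;  mass: 74.55x + 119.00y = 0.7241
Solving, x = 4.719 × 10^-3 mol, y = 3.129 × 10^-3 mol
mass of KCl = 4.719 × 10^-3 × 74.55 = 0.3518 g
% KCl = 0.3518 / 0.7241 × 100 = 48.58 %

48.58 %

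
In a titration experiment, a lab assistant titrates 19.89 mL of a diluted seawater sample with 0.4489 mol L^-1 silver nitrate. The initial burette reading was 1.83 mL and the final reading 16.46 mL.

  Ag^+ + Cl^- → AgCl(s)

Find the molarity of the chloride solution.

0.3302 mol/L

n(AgNO3) = 0.01463 L × 0.4489 mol/L = 6.567 × 10^-3 mol
n(Cl-) = 6.567 × 10^-3 mol (1:1 mole ratio)
[Cl-] = 6.567 × 10^-3 mol / 0.01989 L = 0.3302 mol/L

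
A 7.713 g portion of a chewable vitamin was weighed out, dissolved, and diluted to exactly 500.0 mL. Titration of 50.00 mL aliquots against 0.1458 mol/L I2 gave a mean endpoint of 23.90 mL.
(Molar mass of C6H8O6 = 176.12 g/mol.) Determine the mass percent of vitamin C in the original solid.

79.57 %

C6H8O6 + I2 → C6H6O6 + 2 HI
n(I2) per titration = 0.02390 × 0.1458 = 3.485 × 10^-3 mol
n(C6H8O6) in each aliquot = 3.485 × 10^-3 mol (1:1 ratio)
n(C6H8O6) in the whole flask = 3.485 × 10^-3 × 500.0/50.00 = 0.03485 mol
mass of C6H8O6 = 0.03485 × 176.12 = 6.137 g
% C6H8O6 = 6.137 / 7.713 × 100 = 79.57 %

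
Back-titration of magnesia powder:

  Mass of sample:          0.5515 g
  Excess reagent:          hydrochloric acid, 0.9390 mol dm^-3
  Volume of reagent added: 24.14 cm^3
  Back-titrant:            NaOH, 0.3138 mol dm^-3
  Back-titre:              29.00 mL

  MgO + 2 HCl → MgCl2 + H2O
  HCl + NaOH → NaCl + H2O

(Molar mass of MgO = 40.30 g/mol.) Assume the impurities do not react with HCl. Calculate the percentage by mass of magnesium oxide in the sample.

n(HCl) added = 0.02414 × 0.9390 = 0.02267 mol
n(NaOH) used in back-titration = 0.02900 × 0.3138 = 9.100 × 10^-3 mol
n(HCl) left over = 9.100 × 10^-3 mol (1:1 ratio)
n(HCl) consumed by analyte = 0.02267 − 9.100 × 10^-3 = 0.01357 mol
From the 1:2 ratio, n(MgO) = 1/2 × 0.01357 = 6.784 × 10^-3 mol
mass of MgO = 6.784 × 10^-3 × 40.30 = 0.2734 g
% MgO = 0.2734 / 0.5515 × 100 = 49.57 %

49.57 %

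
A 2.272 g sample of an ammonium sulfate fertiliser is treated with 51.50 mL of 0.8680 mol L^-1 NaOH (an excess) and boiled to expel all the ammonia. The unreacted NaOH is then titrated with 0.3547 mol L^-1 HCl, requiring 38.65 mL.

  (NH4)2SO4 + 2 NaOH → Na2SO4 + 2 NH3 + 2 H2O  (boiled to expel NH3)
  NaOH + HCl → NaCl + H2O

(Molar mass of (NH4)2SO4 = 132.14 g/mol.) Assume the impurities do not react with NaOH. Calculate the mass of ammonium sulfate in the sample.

n(NaOH) added = 0.05150 × 0.8680 = 0.04470 mol
n(HCl) used in back-titration = 0.03865 × 0.3547 = 0.01371 mol
n(NaOH) left over = 0.01371 mol (1:1 ratio)
n(NaOH) consumed by analyte = 0.04470 − 0.01371 = 0.03099 mol
From the 1:2 ratio, n((NH4)2SO4) = 1/2 × 0.03099 = 0.01550 mol
mass of (NH4)2SO4 = 0.01550 × 132.14 = 2.048 g

2.048 g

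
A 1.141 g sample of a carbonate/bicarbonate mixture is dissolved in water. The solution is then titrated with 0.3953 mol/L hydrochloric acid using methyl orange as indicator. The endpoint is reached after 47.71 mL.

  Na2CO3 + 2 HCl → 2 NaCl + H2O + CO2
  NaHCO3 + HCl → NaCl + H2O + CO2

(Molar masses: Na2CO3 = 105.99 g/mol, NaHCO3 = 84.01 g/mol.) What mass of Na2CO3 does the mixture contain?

0.7576 g

n(HCl) = 0.04771 × 0.3953 = 0.01886 mol
Let x = n(Na2CO3), y = n(NaHCO3).
Titrant: 2x + 1y = 0.01886;  mass: 105.99x + 84.01y = 1.141
Solving, x = 7.148 × 10^-3 mol, y = 4.563 × 10^-3 mol
mass of Na2CO3 = 7.148 × 10^-3 × 105.99 = 0.7576 g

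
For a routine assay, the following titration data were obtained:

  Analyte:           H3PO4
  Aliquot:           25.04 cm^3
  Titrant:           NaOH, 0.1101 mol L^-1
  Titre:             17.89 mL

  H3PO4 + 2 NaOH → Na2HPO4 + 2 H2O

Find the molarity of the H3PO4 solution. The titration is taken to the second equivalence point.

n(NaOH) = 0.01789 L × 0.1101 mol/L = 1.970 × 10^-3 mol
From the 1:2 mole ratio, n(H3PO4) = 1/2 × 1.970 × 10^-3 = 9.848 × 10^-4 mol
[H3PO4] = 9.848 × 10^-4 mol / 0.02504 L = 0.03933 mol/L

0.03933 mol/L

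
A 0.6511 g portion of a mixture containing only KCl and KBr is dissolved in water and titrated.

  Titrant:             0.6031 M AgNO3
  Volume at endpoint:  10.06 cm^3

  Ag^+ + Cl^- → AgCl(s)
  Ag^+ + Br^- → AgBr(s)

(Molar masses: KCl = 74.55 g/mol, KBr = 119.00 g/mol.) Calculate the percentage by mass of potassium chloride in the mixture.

n(AgNO3) = 0.01006 × 0.6031 = 6.067 × 10^-3 mol
Let x = n(KCl), y = n(KBr).
Titrant: 1x + 1y = 6.067 × 10^-3;  mass: 74.55x + 119.00y = 0.6511
Solving, x = 1.595 × 10^-3 mol, y = 4.472 × 10^-3 mol
mass of KCl = 1.595 × 10^-3 × 74.55 = 0.1189 g
% KCl = 0.1189 / 0.6511 × 100 = 18.26 %

18.26 %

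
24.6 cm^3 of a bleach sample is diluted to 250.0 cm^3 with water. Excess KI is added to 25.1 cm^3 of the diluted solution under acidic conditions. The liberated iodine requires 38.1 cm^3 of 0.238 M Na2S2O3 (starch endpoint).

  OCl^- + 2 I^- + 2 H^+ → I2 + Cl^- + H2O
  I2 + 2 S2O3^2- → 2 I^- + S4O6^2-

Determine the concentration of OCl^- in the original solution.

n(S2O3^2-) = 0.0381 × 0.238 = 9.07 × 10^-3 mol
n(I2) = n(S2O3^2-)/2 = 4.53 × 10^-3 mol
n(OCl^-) in the aliquot = 4.53 × 10^-3 mol (1:1 ratio)
[OCl^-]_dilute = 4.53 × 10^-3 / 0.0251 = 0.181 mol/L
[OCl^-]_original = 0.181 × 250.0/24.6 = 1.84 mol/L

1.84 M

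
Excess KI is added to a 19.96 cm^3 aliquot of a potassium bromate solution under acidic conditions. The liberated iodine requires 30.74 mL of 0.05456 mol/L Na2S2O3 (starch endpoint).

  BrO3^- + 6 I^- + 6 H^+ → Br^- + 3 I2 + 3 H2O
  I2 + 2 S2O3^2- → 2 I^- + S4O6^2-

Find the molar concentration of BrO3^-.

0.01400 mol/L

n(S2O3^2-) = 0.03074 × 0.05456 = 1.677 × 10^-3 mol
n(I2) = n(S2O3^2-)/2 = 8.386 × 10^-4 mol
From the 1:3 ratio, n(BrO3^-) in the aliquot = 1/3 × 8.386 × 10^-4 = 2.795 × 10^-4 mol
[BrO3^-] = 2.795 × 10^-4 / 0.01996 = 0.01400 mol/L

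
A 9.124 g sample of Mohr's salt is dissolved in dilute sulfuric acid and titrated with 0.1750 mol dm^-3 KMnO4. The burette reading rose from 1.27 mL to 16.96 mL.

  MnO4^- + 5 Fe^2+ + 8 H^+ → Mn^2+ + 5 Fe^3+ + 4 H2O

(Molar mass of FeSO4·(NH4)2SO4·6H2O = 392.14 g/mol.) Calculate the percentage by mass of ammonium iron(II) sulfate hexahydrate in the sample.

n(KMnO4) = 0.01569 L × 0.1750 mol/L = 2.746 × 10^-3 mol
From the 5:1 ratio, n(FeSO4·(NH4)2SO4·6H2O) = 5/1 × 2.746 × 10^-3 = 0.01373 mol
mass of FeSO4·(NH4)2SO4·6H2O = 0.01373 × 392.14 g/mol = 5.384 g
% FeSO4·(NH4)2SO4·6H2O = 5.384 / 9.124 × 100 = 59.00 %

59.00 %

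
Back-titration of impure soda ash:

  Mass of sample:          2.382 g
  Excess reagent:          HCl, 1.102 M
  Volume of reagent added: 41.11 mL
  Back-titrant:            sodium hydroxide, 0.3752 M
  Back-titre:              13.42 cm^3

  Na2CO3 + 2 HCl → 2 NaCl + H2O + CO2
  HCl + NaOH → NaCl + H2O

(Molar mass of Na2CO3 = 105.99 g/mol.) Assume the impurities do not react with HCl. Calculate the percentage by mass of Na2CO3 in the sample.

n(HCl) added = 0.04111 × 1.102 = 0.04530 mol
n(NaOH) used in back-titration = 0.01342 × 0.3752 = 5.035 × 10^-3 mol
n(HCl) left over = 5.035 × 10^-3 mol (1:1 ratio)
n(HCl) consumed by analyte = 0.04530 − 5.035 × 10^-3 = 0.04027 mol
From the 1:2 ratio, n(Na2CO3) = 1/2 × 0.04027 = 0.02013 mol
mass of Na2CO3 = 0.02013 × 105.99 = 2.134 g
% Na2CO3 = 2.134 / 2.382 × 100 = 89.59 %

89.59 %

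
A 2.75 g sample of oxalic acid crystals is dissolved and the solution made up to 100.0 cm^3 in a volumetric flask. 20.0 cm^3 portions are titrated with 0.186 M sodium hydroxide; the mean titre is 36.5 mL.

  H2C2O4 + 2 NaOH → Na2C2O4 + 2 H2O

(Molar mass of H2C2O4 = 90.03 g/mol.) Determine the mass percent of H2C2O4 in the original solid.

55.6 %

n(NaOH) per titration = 0.0365 × 0.186 = 6.79 × 10^-3 mol
From the 1:2 ratio, n(H2C2O4) in each aliquot = 1/2 × 6.79 × 10^-3 = 3.39 × 10^-3 mol
n(H2C2O4) in the whole flask = 3.39 × 10^-3 × 100.0/20.0 = 0.0170 mol
mass of H2C2O4 = 0.0170 × 90.03 = 1.53 g
% H2C2O4 = 1.53 / 2.75 × 100 = 55.6 %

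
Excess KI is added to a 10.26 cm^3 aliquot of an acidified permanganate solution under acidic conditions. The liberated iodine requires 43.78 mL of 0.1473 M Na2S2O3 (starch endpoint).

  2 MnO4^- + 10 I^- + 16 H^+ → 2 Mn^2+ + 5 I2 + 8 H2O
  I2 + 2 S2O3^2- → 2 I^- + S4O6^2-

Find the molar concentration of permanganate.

n(S2O3^2-) = 0.04378 × 0.1473 = 6.449 × 10^-3 mol
n(I2) = n(S2O3^2-)/2 = 3.224 × 10^-3 mol
From the 2:5 ratio, n(MnO4^-) in the aliquot = 2/5 × 3.224 × 10^-3 = 1.290 × 10^-3 mol
[MnO4^-] = 1.290 × 10^-3 / 0.01026 = 0.1257 mol/L

0.1257 M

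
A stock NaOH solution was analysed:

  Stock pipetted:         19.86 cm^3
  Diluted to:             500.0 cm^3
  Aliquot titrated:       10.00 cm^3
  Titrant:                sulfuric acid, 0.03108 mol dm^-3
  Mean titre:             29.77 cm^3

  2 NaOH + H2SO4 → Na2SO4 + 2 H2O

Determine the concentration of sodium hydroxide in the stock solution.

n(H2SO4) = 0.02977 × 0.03108 = 9.253 × 10^-4 mol
From the 2:1 ratio, n(NaOH) in the aliquot = 2/1 × 9.253 × 10^-4 = 1.851 × 10^-3 mol
[NaOH]_dilute = 1.851 × 10^-3 / 0.01000 = 0.1851 mol/L
Dilution factor = 500.0 / 19.86 = 25.18
[NaOH]_stock = 0.1851 × 25.18 = 4.659 mol/L

4.659 mol/L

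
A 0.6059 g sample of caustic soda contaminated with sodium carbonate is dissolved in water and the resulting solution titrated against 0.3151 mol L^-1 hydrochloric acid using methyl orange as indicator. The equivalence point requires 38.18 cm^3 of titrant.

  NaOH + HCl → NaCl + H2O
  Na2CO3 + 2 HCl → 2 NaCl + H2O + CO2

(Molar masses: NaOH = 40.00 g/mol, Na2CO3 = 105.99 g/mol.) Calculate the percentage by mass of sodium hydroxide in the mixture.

16.08 %

n(HCl) = 0.03818 × 0.3151 = 0.01203 mol
Let x = n(NaOH), y = n(Na2CO3).
Titrant: 1x + 2y = 0.01203;  mass: 40.00x + 105.99y = 0.6059
Solving, x = 2.436 × 10^-3 mol, y = 4.797 × 10^-3 mol
mass of NaOH = 2.436 × 10^-3 × 40.00 = 0.09744 g
% NaOH = 0.09744 / 0.6059 × 100 = 16.08 %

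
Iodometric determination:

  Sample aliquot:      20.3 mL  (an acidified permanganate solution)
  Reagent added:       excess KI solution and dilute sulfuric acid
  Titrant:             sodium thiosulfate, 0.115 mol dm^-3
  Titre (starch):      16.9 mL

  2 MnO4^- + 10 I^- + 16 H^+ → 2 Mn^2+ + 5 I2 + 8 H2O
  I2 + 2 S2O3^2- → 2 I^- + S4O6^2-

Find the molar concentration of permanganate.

0.0191 mol/L

n(S2O3^2-) = 0.0169 × 0.115 = 1.94 × 10^-3 mol
n(I2) = n(S2O3^2-)/2 = 9.72 × 10^-4 mol
From the 2:5 ratio, n(MnO4^-) in the aliquot = 2/5 × 9.72 × 10^-4 = 3.89 × 10^-4 mol
[MnO4^-] = 3.89 × 10^-4 / 0.0203 = 0.0191 mol/L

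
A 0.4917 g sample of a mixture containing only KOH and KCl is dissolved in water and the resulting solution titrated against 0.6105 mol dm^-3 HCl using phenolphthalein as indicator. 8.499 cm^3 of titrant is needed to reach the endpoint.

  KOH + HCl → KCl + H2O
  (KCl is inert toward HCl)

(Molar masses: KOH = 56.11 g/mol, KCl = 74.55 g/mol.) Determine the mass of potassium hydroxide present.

0.2911 g

n(HCl) = 0.008499 × 0.6105 = 5.189 × 10^-3 mol
Let x = n(KOH), y = n(KCl).
Titrant: 1x = 5.189 × 10^-3;  mass: 56.11x + 74.55y = 0.4917
Solving, x = 5.189 × 10^-3 mol, y = 2.690 × 10^-3 mol
mass of KOH = 5.189 × 10^-3 × 56.11 = 0.2911 g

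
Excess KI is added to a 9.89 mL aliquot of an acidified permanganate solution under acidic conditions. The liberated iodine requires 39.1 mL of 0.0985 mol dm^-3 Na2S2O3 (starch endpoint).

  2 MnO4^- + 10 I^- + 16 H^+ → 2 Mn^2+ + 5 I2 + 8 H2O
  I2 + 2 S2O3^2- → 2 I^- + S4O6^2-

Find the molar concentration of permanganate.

0.0779 mol/L

n(S2O3^2-) = 0.0391 × 0.0985 = 3.85 × 10^-3 mol
n(I2) = n(S2O3^2-)/2 = 1.93 × 10^-3 mol
From the 2:5 ratio, n(MnO4^-) in the aliquot = 2/5 × 1.93 × 10^-3 = 7.70 × 10^-4 mol
[MnO4^-] = 7.70 × 10^-4 / 0.00989 = 0.0779 mol/L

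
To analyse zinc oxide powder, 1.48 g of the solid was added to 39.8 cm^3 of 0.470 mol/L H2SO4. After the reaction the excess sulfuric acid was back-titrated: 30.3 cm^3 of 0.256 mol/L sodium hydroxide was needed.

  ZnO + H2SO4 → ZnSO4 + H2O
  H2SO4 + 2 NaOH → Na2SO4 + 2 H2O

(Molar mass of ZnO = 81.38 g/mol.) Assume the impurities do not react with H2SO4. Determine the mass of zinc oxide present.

1.21 g

n(H2SO4) added = 0.0398 × 0.470 = 0.0187 mol
n(NaOH) used in back-titration = 0.0303 × 0.256 = 7.76 × 10^-3 mol
From the 1:2 ratio, n(H2SO4) left over = 1/2 × 7.76 × 10^-3 = 3.88 × 10^-3 mol
n(H2SO4) consumed by analyte = 0.0187 − 3.88 × 10^-3 = 0.0148 mol
n(ZnO) = 0.0148 mol (1:1 ratio)
mass of ZnO = 0.0148 × 81.38 = 1.21 g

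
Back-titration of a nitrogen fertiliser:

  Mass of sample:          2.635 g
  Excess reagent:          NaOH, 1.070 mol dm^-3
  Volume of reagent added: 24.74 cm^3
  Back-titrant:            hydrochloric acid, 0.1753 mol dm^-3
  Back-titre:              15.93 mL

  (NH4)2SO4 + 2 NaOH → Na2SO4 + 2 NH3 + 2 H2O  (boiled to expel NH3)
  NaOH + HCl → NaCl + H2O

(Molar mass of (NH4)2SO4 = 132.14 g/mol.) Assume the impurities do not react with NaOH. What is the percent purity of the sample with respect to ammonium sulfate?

59.37 %

n(NaOH) added = 0.02474 × 1.070 = 0.02647 mol
n(HCl) used in back-titration = 0.01593 × 0.1753 = 2.793 × 10^-3 mol
n(NaOH) left over = 2.793 × 10^-3 mol (1:1 ratio)
n(NaOH) consumed by analyte = 0.02647 − 2.793 × 10^-3 = 0.02368 mol
From the 1:2 ratio, n((NH4)2SO4) = 1/2 × 0.02368 = 0.01184 mol
mass of (NH4)2SO4 = 0.01184 × 132.14 = 1.564 g
% (NH4)2SO4 = 1.564 / 2.635 × 100 = 59.37 %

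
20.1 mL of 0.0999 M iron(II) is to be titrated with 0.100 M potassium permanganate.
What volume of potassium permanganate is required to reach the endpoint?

4.02 mL

MnO4^- + 5 Fe^2+ + 8 H^+ → Mn^2+ + 5 Fe^3+ + 4 H2O
n(Fe2+) = 0.0201 L × 0.0999 mol/L = 2.01 × 10^-3 mol
From the 1:5 stoichiometry, n(KMnO4) = 1/5 × 2.01 × 10^-3 = 4.02 × 10^-4 mol
V(KMnO4) = 4.02 × 10^-4 mol / 0.100 mol/L = 0.00402 L = 4.02 mL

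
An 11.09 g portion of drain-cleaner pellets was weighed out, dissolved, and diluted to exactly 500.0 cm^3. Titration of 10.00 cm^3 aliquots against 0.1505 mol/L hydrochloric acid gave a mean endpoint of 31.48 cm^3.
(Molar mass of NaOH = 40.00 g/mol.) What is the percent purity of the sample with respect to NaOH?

85.44 %

NaOH + HCl → NaCl + H2O
n(HCl) per titration = 0.03148 × 0.1505 = 4.738 × 10^-3 mol
n(NaOH) in each aliquot = 4.738 × 10^-3 mol (1:1 ratio)
n(NaOH) in the whole flask = 4.738 × 10^-3 × 500.0/10.00 = 0.2369 mol
mass of NaOH = 0.2369 × 40.00 = 9.475 g
% NaOH = 9.475 / 11.09 × 100 = 85.44 %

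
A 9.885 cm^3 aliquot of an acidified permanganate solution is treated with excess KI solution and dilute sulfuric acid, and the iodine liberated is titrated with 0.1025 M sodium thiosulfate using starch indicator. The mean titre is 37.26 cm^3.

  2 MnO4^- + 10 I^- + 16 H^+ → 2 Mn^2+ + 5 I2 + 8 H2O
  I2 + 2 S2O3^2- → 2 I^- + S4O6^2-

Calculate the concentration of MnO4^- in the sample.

0.07727 M

n(S2O3^2-) = 0.03726 × 0.1025 = 3.819 × 10^-3 mol
n(I2) = n(S2O3^2-)/2 = 1.910 × 10^-3 mol
From the 2:5 ratio, n(MnO4^-) in the aliquot = 2/5 × 1.910 × 10^-3 = 7.638 × 10^-4 mol
[MnO4^-] = 7.638 × 10^-4 / 0.009885 = 0.07727 mol/L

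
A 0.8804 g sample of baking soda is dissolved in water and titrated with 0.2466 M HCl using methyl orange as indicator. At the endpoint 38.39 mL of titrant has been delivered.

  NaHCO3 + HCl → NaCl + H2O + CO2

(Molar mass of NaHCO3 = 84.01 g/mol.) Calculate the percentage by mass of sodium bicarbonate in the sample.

n(HCl) = 0.03839 L × 0.2466 mol/L = 9.467 × 10^-3 mol
n(NaHCO3) = 9.467 × 10^-3 mol (1:1 ratio)
mass of NaHCO3 = 9.467 × 10^-3 × 84.01 g/mol = 0.7953 g
% NaHCO3 = 0.7953 / 0.8804 × 100 = 90.34 %

90.34 %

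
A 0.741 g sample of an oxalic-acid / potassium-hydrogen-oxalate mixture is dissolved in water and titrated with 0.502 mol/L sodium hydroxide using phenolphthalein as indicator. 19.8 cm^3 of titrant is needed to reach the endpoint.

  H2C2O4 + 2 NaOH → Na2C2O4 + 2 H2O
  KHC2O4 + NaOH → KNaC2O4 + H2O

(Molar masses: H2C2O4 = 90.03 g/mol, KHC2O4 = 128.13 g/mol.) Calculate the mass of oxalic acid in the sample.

0.288 g

n(NaOH) = 0.0198 × 0.502 = 9.94 × 10^-3 mol
Let x = n(H2C2O4), y = n(KHC2O4).
Titrant: 2x + 1y = 9.94 × 10^-3;  mass: 90.03x + 128.13y = 0.741
Solving, x = 3.20 × 10^-3 mol, y = 3.53 × 10^-3 mol
mass of H2C2O4 = 3.20 × 10^-3 × 90.03 = 0.288 g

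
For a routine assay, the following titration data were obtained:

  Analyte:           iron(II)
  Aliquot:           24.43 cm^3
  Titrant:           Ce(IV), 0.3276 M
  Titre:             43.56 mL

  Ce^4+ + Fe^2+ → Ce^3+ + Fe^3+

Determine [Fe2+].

n(Ce4+) = 0.04356 L × 0.3276 mol/L = 0.01427 mol
n(Fe2+) = 0.01427 mol (1:1 mole ratio)
[Fe2+] = 0.01427 mol / 0.02443 L = 0.5841 mol/L

0.5841 M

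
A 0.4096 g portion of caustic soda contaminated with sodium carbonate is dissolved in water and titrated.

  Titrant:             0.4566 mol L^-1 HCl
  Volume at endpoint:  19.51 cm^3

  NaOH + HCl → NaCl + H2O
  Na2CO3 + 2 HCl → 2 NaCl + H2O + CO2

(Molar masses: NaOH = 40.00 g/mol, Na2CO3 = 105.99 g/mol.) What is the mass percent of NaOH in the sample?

46.96 %

n(HCl) = 0.01951 × 0.4566 = 8.908 × 10^-3 mol
Let x = n(NaOH), y = n(Na2CO3).
Titrant: 1x + 2y = 8.908 × 10^-3;  mass: 40.00x + 105.99y = 0.4096
Solving, x = 4.809 × 10^-3 mol, y = 2.050 × 10^-3 mol
mass of NaOH = 4.809 × 10^-3 × 40.00 = 0.1924 g
% NaOH = 0.1924 / 0.4096 × 100 = 46.96 %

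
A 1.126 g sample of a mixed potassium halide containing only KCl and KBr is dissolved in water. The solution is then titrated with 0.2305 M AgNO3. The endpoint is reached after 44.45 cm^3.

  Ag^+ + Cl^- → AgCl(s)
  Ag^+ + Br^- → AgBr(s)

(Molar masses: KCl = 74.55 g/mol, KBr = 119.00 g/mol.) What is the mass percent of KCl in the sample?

n(AgNO3) = 0.04445 × 0.2305 = 0.01025 mol
Let x = n(KCl), y = n(KBr).
Titrant: 1x + 1y = 0.01025;  mass: 74.55x + 119.00y = 1.126
Solving, x = 2.098 × 10^-3 mol, y = 8.148 × 10^-3 mol
mass of KCl = 2.098 × 10^-3 × 74.55 = 0.1564 g
% KCl = 0.1564 / 1.126 × 100 = 13.89 %

13.89 %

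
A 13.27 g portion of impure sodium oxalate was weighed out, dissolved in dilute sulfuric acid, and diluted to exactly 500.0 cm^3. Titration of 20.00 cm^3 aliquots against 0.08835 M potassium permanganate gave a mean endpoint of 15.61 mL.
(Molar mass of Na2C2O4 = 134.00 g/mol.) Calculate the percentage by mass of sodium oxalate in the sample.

2 MnO4^- + 5 C2O4^2- + 16 H^+ → 2 Mn^2+ + 10 CO2 + 8 H2O
n(KMnO4) per titration = 0.01561 × 0.08835 = 1.379 × 10^-3 mol
From the 5:2 ratio, n(Na2C2O4) in each aliquot = 5/2 × 1.379 × 10^-3 = 3.448 × 10^-3 mol
n(Na2C2O4) in the whole flask = 3.448 × 10^-3 × 500.0/20.00 = 0.08620 mol
mass of Na2C2O4 = 0.08620 × 134.00 = 11.55 g
% Na2C2O4 = 11.55 / 13.27 × 100 = 87.04 %

87.04 %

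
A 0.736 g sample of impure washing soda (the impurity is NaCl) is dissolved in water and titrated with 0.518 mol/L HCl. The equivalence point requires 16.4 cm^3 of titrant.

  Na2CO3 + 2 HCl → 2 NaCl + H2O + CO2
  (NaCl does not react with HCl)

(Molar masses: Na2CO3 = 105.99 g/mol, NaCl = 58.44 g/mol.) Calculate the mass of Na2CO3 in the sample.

n(HCl) = 0.0164 × 0.518 = 8.50 × 10^-3 mol
Let x = n(Na2CO3), y = n(NaCl).
Titrant: 2x = 8.50 × 10^-3;  mass: 105.99x + 58.44y = 0.736
Solving, x = 4.25 × 10^-3 mol, y = 4.89 × 10^-3 mol
mass of Na2CO3 = 4.25 × 10^-3 × 105.99 = 0.450 g

0.450 g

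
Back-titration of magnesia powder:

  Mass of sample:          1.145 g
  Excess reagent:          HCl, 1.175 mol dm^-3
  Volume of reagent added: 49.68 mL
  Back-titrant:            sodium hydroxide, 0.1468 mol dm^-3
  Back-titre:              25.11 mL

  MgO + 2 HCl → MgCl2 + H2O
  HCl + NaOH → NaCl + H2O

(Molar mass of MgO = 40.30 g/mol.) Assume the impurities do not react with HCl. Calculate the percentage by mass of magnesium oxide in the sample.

n(HCl) added = 0.04968 × 1.175 = 0.05837 mol
n(NaOH) used in back-titration = 0.02511 × 0.1468 = 3.686 × 10^-3 mol
n(HCl) left over = 3.686 × 10^-3 mol (1:1 ratio)
n(HCl) consumed by analyte = 0.05837 − 3.686 × 10^-3 = 0.05469 mol
From the 1:2 ratio, n(MgO) = 1/2 × 0.05469 = 0.02734 mol
mass of MgO = 0.02734 × 40.30 = 1.102 g
% MgO = 1.102 / 1.145 × 100 = 96.24 %

96.24 %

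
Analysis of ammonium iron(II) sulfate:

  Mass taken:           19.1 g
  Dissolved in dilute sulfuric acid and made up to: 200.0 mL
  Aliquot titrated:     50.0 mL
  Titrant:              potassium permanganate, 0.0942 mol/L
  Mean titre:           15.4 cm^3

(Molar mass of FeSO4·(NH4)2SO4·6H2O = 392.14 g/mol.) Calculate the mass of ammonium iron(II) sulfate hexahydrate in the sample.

MnO4^- + 5 Fe^2+ + 8 H^+ → Mn^2+ + 5 Fe^3+ + 4 H2O
n(KMnO4) per titration = 0.0154 × 0.0942 = 1.45 × 10^-3 mol
From the 5:1 ratio, n(FeSO4·(NH4)2SO4·6H2O) in each aliquot = 5/1 × 1.45 × 10^-3 = 7.25 × 10^-3 mol
n(FeSO4·(NH4)2SO4·6H2O) in the whole flask = 7.25 × 10^-3 × 200.0/50.0 = 0.0290 mol
mass of FeSO4·(NH4)2SO4·6H2O = 0.0290 × 392.14 = 11.4 g

11.4 g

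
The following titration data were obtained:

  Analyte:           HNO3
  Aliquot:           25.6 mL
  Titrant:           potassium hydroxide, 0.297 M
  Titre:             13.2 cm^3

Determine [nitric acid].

HNO3 + KOH → KNO3 + H2O
n(KOH) = 0.0132 L × 0.297 mol/L = 3.92 × 10^-3 mol
n(HNO3) = 3.92 × 10^-3 mol (1:1 mole ratio)
[HNO3] = 3.92 × 10^-3 mol / 0.0256 L = 0.153 mol/L

0.153 M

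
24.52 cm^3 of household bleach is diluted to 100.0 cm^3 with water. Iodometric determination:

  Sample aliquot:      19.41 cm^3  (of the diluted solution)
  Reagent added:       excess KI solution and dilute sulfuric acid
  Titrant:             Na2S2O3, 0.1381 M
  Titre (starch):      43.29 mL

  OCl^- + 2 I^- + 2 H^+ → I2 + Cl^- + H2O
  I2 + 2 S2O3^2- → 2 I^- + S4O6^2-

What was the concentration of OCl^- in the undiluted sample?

n(S2O3^2-) = 0.04329 × 0.1381 = 5.978 × 10^-3 mol
n(I2) = n(S2O3^2-)/2 = 2.989 × 10^-3 mol
n(OCl^-) in the aliquot = 2.989 × 10^-3 mol (1:1 ratio)
[OCl^-]_dilute = 2.989 × 10^-3 / 0.01941 = 0.1540 mol/L
[OCl^-]_original = 0.1540 × 100.0/24.52 = 0.6281 mol/L

0.6281 M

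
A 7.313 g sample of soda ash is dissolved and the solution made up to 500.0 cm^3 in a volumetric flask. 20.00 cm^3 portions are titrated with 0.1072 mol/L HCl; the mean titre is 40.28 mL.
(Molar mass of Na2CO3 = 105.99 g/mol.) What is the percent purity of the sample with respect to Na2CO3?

Na2CO3 + 2 HCl → 2 NaCl + H2O + CO2
n(HCl) per titration = 0.04028 × 0.1072 = 4.318 × 10^-3 mol
From the 1:2 ratio, n(Na2CO3) in each aliquot = 1/2 × 4.318 × 10^-3 = 2.159 × 10^-3 mol
n(Na2CO3) in the whole flask = 2.159 × 10^-3 × 500.0/20.00 = 0.05398 mol
mass of Na2CO3 = 0.05398 × 105.99 = 5.721 g
% Na2CO3 = 5.721 / 7.313 × 100 = 78.23 %

78.23 %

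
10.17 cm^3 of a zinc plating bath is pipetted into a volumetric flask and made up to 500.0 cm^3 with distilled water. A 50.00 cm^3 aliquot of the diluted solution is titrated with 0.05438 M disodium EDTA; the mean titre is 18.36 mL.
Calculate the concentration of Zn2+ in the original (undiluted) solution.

Zn^2+ + EDTA^4- → [Zn(EDTA)]^2-
n(EDTA) = 0.01836 × 0.05438 = 9.984 × 10^-4 mol
n(Zn2+) in the aliquot = 9.984 × 10^-4 mol (1:1 ratio)
[Zn2+]_dilute = 9.984 × 10^-4 / 0.05000 = 0.01997 mol/L
Dilution factor = 500.0 / 10.17 = 49.16
[Zn2+]_stock = 0.01997 × 49.16 = 0.9817 mol/L

0.9817 M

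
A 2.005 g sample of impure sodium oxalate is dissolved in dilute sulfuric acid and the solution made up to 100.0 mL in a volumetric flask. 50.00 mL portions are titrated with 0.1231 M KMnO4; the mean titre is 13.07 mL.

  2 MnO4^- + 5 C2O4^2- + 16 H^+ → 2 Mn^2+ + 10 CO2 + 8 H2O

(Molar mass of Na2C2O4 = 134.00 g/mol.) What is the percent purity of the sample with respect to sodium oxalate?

n(KMnO4) per titration = 0.01307 × 0.1231 = 1.609 × 10^-3 mol
From the 5:2 ratio, n(Na2C2O4) in each aliquot = 5/2 × 1.609 × 10^-3 = 4.022 × 10^-3 mol
n(Na2C2O4) in the whole flask = 4.022 × 10^-3 × 100.0/50.00 = 8.045 × 10^-3 mol
mass of Na2C2O4 = 8.045 × 10^-3 × 134.00 = 1.078 g
% Na2C2O4 = 1.078 / 2.005 × 100 = 53.76 %

53.76 %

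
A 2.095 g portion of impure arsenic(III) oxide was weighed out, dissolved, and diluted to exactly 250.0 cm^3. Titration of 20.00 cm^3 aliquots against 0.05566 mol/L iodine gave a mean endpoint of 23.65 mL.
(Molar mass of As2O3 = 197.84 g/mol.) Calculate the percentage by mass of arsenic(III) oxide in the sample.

77.69 %

As2O3 + 2 I2 + 2 H2O → As2O5 + 4 HI
n(I2) per titration = 0.02365 × 0.05566 = 1.316 × 10^-3 mol
From the 1:2 ratio, n(As2O3) in each aliquot = 1/2 × 1.316 × 10^-3 = 6.582 × 10^-4 mol
n(As2O3) in the whole flask = 6.582 × 10^-4 × 250.0/20.00 = 8.227 × 10^-3 mol
mass of As2O3 = 8.227 × 10^-3 × 197.84 = 1.628 g
% As2O3 = 1.628 / 2.095 × 100 = 77.69 %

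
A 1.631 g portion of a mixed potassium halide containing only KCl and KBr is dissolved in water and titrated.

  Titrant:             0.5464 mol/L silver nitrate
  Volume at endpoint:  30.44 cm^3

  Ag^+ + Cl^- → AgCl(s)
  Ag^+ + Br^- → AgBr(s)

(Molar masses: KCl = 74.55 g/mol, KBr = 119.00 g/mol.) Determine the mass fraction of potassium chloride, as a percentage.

35.81 %

n(AgNO3) = 0.03044 × 0.5464 = 0.01663 mol
Let x = n(KCl), y = n(KBr).
Titrant: 1x + 1y = 0.01663;  mass: 74.55x + 119.00y = 1.631
Solving, x = 7.835 × 10^-3 mol, y = 8.798 × 10^-3 mol
mass of KCl = 7.835 × 10^-3 × 74.55 = 0.5841 g
% KCl = 0.5841 / 1.631 × 100 = 35.81 %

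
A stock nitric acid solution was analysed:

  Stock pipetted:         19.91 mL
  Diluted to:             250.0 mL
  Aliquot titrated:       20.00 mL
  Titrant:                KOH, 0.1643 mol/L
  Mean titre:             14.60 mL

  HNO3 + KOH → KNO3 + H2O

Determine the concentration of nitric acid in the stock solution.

1.506 mol/L

n(KOH) = 0.01460 × 0.1643 = 2.399 × 10^-3 mol
n(HNO3) in the aliquot = 2.399 × 10^-3 mol (1:1 ratio)
[HNO3]_dilute = 2.399 × 10^-3 / 0.02000 = 0.1199 mol/L
Dilution factor = 250.0 / 19.91 = 12.56
[HNO3]_stock = 0.1199 × 12.56 = 1.506 mol/L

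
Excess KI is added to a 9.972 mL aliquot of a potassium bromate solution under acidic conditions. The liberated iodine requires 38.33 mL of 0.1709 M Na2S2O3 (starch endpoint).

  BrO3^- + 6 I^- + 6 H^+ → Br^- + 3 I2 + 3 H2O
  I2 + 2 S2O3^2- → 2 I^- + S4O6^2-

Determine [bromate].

n(S2O3^2-) = 0.03833 × 0.1709 = 6.551 × 10^-3 mol
n(I2) = n(S2O3^2-)/2 = 3.275 × 10^-3 mol
From the 1:3 ratio, n(BrO3^-) in the aliquot = 1/3 × 3.275 × 10^-3 = 1.092 × 10^-3 mol
[BrO3^-] = 1.092 × 10^-3 / 0.009972 = 0.1095 mol/L

0.1095 M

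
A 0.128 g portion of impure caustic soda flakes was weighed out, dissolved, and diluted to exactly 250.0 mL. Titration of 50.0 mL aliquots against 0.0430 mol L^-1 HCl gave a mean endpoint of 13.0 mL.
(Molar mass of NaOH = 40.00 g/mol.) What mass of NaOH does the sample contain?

NaOH + HCl → NaCl + H2O
n(HCl) per titration = 0.0130 × 0.0430 = 5.59 × 10^-4 mol
n(NaOH) in each aliquot = 5.59 × 10^-4 mol (1:1 ratio)
n(NaOH) in the whole flask = 5.59 × 10^-4 × 250.0/50.0 = 2.79 × 10^-3 mol
mass of NaOH = 2.79 × 10^-3 × 40.00 = 0.112 g

0.112 g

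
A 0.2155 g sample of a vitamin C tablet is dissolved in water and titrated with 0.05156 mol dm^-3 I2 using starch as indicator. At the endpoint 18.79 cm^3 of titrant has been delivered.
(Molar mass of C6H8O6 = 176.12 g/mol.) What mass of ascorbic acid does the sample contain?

0.1706 g

C6H8O6 + I2 → C6H6O6 + 2 HI
n(I2) = 0.01879 L × 0.05156 mol/L = 9.688 × 10^-4 mol
n(C6H8O6) = 9.688 × 10^-4 mol (1:1 ratio)
mass of C6H8O6 = 9.688 × 10^-4 × 176.12 g/mol = 0.1706 g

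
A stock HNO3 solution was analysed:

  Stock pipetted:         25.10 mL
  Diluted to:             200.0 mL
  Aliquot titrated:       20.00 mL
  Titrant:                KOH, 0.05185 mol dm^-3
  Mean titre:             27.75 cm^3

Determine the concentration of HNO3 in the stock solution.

HNO3 + KOH → KNO3 + H2O
n(KOH) = 0.02775 × 0.05185 = 1.439 × 10^-3 mol
n(HNO3) in the aliquot = 1.439 × 10^-3 mol (1:1 ratio)
[HNO3]_dilute = 1.439 × 10^-3 / 0.02000 = 0.07194 mol/L
Dilution factor = 200.0 / 25.10 = 7.968
[HNO3]_stock = 0.07194 × 7.968 = 0.5732 mol/L

0.5732 mol/L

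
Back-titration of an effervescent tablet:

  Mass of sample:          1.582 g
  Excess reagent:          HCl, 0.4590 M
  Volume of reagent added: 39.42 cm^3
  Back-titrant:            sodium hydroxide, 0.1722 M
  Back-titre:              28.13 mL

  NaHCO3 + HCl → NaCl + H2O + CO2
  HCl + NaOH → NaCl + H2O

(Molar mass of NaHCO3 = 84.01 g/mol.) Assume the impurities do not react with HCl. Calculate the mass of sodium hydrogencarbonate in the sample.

n(HCl) added = 0.03942 × 0.4590 = 0.01809 mol
n(NaOH) used in back-titration = 0.02813 × 0.1722 = 4.844 × 10^-3 mol
n(HCl) left over = 4.844 × 10^-3 mol (1:1 ratio)
n(HCl) consumed by analyte = 0.01809 − 4.844 × 10^-3 = 0.01325 mol
n(NaHCO3) = 0.01325 mol (1:1 ratio)
mass of NaHCO3 = 0.01325 × 84.01 = 1.113 g

1.113 g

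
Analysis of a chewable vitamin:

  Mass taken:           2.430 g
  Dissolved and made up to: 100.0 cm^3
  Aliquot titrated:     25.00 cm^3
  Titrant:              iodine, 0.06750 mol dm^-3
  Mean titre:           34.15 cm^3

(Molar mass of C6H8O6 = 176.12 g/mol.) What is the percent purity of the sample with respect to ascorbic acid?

66.83 %

C6H8O6 + I2 → C6H6O6 + 2 HI
n(I2) per titration = 0.03415 × 0.06750 = 2.305 × 10^-3 mol
n(C6H8O6) in each aliquot = 2.305 × 10^-3 mol (1:1 ratio)
n(C6H8O6) in the whole flask = 2.305 × 10^-3 × 100.0/25.00 = 9.220 × 10^-3 mol
mass of C6H8O6 = 9.220 × 10^-3 × 176.12 = 1.624 g
% C6H8O6 = 1.624 / 2.430 × 100 = 66.83 %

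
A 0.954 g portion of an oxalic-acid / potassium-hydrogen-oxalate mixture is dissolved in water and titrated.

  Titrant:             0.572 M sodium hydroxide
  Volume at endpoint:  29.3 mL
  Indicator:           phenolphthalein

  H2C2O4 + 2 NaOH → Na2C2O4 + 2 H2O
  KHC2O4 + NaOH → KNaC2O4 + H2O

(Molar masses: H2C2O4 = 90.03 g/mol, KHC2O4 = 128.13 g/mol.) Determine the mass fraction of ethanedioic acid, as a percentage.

67.8 %

n(NaOH) = 0.0293 × 0.572 = 0.0168 mol
Let x = n(H2C2O4), y = n(KHC2O4).
Titrant: 2x + 1y = 0.0168;  mass: 90.03x + 128.13y = 0.954
Solving, x = 7.18 × 10^-3 mol, y = 2.40 × 10^-3 mol
mass of H2C2O4 = 7.18 × 10^-3 × 90.03 = 0.646 g
% H2C2O4 = 0.646 / 0.954 × 100 = 67.8 %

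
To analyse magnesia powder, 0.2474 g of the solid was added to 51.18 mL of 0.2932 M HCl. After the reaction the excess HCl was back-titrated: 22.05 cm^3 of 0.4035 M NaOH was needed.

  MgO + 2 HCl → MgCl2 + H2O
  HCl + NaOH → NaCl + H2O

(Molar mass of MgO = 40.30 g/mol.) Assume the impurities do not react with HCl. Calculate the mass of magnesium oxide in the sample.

0.1231 g

n(HCl) added = 0.05118 × 0.2932 = 0.01501 mol
n(NaOH) used in back-titration = 0.02205 × 0.4035 = 8.897 × 10^-3 mol
n(HCl) left over = 8.897 × 10^-3 mol (1:1 ratio)
n(HCl) consumed by analyte = 0.01501 − 8.897 × 10^-3 = 6.109 × 10^-3 mol
From the 1:2 ratio, n(MgO) = 1/2 × 6.109 × 10^-3 = 3.054 × 10^-3 mol
mass of MgO = 3.054 × 10^-3 × 40.30 = 0.1231 g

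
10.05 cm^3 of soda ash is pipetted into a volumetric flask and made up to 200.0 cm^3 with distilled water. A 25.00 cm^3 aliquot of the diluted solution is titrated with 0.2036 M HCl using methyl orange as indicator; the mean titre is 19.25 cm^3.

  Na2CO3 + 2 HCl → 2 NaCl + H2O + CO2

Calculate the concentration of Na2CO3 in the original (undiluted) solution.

1.560 M

n(HCl) = 0.01925 × 0.2036 = 3.919 × 10^-3 mol
From the 1:2 ratio, n(Na2CO3) in the aliquot = 1/2 × 3.919 × 10^-3 = 1.960 × 10^-3 mol
[Na2CO3]_dilute = 1.960 × 10^-3 / 0.02500 = 0.07839 mol/L
Dilution factor = 200.0 / 10.05 = 19.90
[Na2CO3]_stock = 0.07839 × 19.90 = 1.560 mol/L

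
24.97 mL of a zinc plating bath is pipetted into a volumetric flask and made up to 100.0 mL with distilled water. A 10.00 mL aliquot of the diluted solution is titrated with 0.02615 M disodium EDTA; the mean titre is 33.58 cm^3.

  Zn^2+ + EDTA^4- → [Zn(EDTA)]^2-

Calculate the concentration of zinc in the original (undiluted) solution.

0.3517 M

n(EDTA) = 0.03358 × 0.02615 = 8.781 × 10^-4 mol
n(Zn2+) in the aliquot = 8.781 × 10^-4 mol (1:1 ratio)
[Zn2+]_dilute = 8.781 × 10^-4 / 0.01000 = 0.08781 mol/L
Dilution factor = 100.0 / 24.97 = 4.005
[Zn2+]_stock = 0.08781 × 4.005 = 0.3517 mol/L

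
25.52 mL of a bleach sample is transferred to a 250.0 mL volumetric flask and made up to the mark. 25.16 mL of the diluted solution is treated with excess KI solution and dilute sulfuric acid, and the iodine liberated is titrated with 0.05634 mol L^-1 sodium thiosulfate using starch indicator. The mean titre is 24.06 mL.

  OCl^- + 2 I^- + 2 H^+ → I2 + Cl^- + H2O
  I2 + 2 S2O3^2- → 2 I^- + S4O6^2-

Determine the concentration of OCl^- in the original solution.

n(S2O3^2-) = 0.02406 × 0.05634 = 1.356 × 10^-3 mol
n(I2) = n(S2O3^2-)/2 = 6.778 × 10^-4 mol
n(OCl^-) in the aliquot = 6.778 × 10^-4 mol (1:1 ratio)
[OCl^-]_dilute = 6.778 × 10^-4 / 0.02516 = 0.02694 mol/L
[OCl^-]_original = 0.02694 × 250.0/25.52 = 0.2639 mol/L

0.2639 mol/L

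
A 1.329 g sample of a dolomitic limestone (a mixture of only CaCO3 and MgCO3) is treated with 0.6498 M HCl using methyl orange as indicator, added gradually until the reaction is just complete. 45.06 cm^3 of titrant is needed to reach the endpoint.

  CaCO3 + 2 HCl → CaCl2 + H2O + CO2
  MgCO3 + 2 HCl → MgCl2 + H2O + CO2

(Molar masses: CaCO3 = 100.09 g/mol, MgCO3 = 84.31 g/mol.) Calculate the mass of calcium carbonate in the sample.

0.6007 g

n(HCl) = 0.04506 × 0.6498 = 0.02928 mol
Let x = n(CaCO3), y = n(MgCO3).
Titrant: 2x + 2y = 0.02928;  mass: 100.09x + 84.31y = 1.329
Solving, x = 6.001 × 10^-3 mol, y = 8.639 × 10^-3 mol
mass of CaCO3 = 6.001 × 10^-3 × 100.09 = 0.6007 g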